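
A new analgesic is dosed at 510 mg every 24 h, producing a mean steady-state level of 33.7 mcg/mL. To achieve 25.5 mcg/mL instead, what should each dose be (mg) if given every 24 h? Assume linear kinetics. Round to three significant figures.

386 mg

For first-order elimination, Css ∝ F·D/(CL·τ); F and CL are unchanged, so Css ∝ D/τ.
D₂ = D₁ × (Css,target / Css,current) = 510 × 25.5/33.7 = 385.9 mg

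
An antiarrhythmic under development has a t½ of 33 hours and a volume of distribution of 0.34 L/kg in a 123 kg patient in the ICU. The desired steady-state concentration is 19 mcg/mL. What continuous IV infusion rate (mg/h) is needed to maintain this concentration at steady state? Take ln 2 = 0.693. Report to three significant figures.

16.7 mg/h

Vd = 0.34 L/kg × 123 kg = 41.82 L
CL = 0.693 × Vd / t½ = 0.693 × 41.82 / 33 = 0.8782 L/h
Infusion rate = CL × Css = 0.8782 × 19 = 16.69 mg/h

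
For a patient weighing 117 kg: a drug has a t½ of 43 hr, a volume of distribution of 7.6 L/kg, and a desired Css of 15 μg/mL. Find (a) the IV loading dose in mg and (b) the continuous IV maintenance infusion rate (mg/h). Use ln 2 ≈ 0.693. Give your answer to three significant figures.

(a) 13300 mg; (b) 215 mg/h

Vd = 7.6 L/kg × 117 kg = 889.2 L
LD = Vd × C = 889.2 × 15 = 13340 mg
CL = 0.693 × Vd / t½ = 0.693 × 889.2 / 43 = 14.33 L/h
Infusion rate = CL × Css = 14.33 × 15 = 215.0 mg/h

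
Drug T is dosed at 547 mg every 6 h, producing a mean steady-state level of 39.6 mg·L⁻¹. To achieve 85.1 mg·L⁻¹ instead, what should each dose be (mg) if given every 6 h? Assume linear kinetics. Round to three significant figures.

With linear kinetics, Css is proportional to dose rate (D/τ) at fixed clearance.
D₂ = D₁ × (Css,target / Css,current) = 547 × 85.1/39.6 = 1175 mg

1180 mg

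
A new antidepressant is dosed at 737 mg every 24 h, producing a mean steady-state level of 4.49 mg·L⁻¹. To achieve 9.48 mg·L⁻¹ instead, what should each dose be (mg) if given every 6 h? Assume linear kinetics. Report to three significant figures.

For first-order elimination, Css ∝ F·D/(CL·τ); F and CL are unchanged, so Css ∝ D/τ.
D₂ = D₁ × (Css,target / Css,current) × (τ₂/τ₁) = 737 × (9.48/4.49) × (6/24) = 389.0 mg

389 mg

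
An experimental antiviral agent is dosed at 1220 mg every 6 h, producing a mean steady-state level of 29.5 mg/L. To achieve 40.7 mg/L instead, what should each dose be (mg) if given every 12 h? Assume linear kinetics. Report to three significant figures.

With linear kinetics, Css is proportional to dose rate (D/τ) at fixed clearance.
D₂ = D₁ × (Css,target / Css,current) × (τ₂/τ₁) = 1220 × (40.7/29.5) × (12/6) = 3366 mg

3370 mg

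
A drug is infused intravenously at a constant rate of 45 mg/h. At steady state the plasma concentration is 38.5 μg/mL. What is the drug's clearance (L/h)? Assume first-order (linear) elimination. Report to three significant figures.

At steady state, infusion rate = CL × Css, so CL = rate / Css.
CL = 45 / 38.5 = 1.169 L/h

1.17 L/h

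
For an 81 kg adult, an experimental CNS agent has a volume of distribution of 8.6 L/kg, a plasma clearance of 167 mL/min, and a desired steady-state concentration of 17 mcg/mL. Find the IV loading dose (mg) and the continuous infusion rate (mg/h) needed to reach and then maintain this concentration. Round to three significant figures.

Total Vd = 8.6 × 81 = 696.6 L
LD = Vd · C_target = 696.6 × 17 = 11840 mg
CL = 167 mL/min = 167 × 0.06 = 10.02 L/h
Maintenance infusion rate = CL × Css = 10.02 × 17 = 170.3 mg/h

(a) 11800 mg; (b) 170 mg/h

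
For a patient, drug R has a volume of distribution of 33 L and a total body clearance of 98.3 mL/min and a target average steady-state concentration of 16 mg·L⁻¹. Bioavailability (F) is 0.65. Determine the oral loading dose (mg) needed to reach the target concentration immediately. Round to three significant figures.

812 mg

LD = Vd × C / F = 33.00 × 16.00 / 0.65 = 812.3 mg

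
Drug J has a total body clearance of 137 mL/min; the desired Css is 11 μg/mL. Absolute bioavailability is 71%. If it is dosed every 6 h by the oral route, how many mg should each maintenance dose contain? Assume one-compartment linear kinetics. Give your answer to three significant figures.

CL = 137 mL/min = 137 × 0.06 = 8.220 L/h
At steady state, dose per interval replaces the amount cleared in that interval: F·D/τ = CL·Css.
D = CL × Css × τ / F = 8.220 × 11 × 6 / 0.71 = 764.1 mg

764 mg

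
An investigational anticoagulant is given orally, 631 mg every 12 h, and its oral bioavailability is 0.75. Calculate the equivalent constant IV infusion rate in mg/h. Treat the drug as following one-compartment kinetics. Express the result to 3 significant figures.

39.4 mg/h

Equivalent systemic input: infusion rate = F·D/τ.
Rate = 0.75 × 631 / 12 = 39.44 mg/h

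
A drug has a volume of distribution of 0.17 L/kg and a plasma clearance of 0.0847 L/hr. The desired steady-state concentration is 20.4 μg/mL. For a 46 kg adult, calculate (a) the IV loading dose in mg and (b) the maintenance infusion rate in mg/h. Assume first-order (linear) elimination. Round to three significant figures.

Vd = 0.17 L/kg × 46 kg = 7.820 L
Loading: fill Vd to C_target → 7.820 L × 20.4 mg/L = 159.5 mg
Maintenance: replace elimination → rate = CL × Css = 0.08470 × 20.4 = 1.728 mg/h

(a) 160 mg; (b) 1.73 mg/h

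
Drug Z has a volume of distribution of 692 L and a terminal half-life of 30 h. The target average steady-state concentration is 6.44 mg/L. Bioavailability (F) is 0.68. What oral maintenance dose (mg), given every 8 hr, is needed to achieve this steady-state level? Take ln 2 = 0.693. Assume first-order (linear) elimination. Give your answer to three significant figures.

1210 mg

k = 0.693/30 = 0.02310 h⁻¹, so CL = k·Vd = 0.02310 × 692.0 = 15.99 L/h
D = CL × Css × τ / F = 15.99 × 6.44 × 8 / 0.68 = 1211 mg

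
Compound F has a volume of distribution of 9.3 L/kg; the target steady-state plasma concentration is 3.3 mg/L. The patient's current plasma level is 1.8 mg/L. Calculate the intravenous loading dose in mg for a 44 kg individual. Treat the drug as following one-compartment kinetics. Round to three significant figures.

614 mg

Vd = 9.3 L/kg × 44 kg = 409.2 L
Concentration deficit ΔC = 3.3 − 1.8 = 1.500 mg/L
LD = Vd × ΔC = 409.2 × 1.500 = 613.8 mg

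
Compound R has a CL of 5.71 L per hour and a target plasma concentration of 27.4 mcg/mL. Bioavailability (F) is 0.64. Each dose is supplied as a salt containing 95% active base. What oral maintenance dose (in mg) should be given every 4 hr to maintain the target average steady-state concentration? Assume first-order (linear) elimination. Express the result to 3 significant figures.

D = CL × Css × τ / F / S = 5.710 × 27.4 × 4 / 0.64 / 0.95 = 1029 mg

1030 mg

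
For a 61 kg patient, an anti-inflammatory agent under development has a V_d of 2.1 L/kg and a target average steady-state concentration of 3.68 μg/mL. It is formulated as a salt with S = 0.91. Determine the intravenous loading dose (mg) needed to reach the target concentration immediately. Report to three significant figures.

518 mg

Vd(total) = 61 kg × 2.1 L/kg = 128.1 L
The loading dose fills Vd to the target concentration.
LD = Vd × C / S = 128.1 × 3.680 / 0.91 = 518.0 mg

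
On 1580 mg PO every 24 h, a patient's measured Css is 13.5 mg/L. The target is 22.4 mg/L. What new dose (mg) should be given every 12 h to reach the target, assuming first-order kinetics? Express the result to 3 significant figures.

For first-order elimination, Css ∝ F·D/(CL·τ); F and CL are unchanged, so Css ∝ D/τ.
D₂ = D₁ × (Css,target / Css,current) × (τ₂/τ₁) = 1580 × (22.4/13.5) × (12/24) = 1311 mg

1310 mg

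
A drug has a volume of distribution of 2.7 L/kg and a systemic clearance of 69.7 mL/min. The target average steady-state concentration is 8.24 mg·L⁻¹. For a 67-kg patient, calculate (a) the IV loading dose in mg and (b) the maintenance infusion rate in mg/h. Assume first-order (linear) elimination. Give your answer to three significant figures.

Total Vd = 2.7 × 67 = 180.9 L
LD = Vd · C_target = 180.9 × 8.24 = 1491 mg
Convert clearance: 69.7 mL/min × 60 min/h ÷ 1000 mL/L = 4.182 L/h
Maintenance infusion rate = CL × Css = 4.182 × 8.24 = 34.46 mg/h

(a) 1490 mg; (b) 34.5 mg/h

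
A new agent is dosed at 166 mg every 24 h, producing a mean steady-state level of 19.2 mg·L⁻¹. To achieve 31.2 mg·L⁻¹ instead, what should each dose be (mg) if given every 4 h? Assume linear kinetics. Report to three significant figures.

45.0 mg

With linear kinetics, Css is proportional to dose rate (D/τ) at fixed clearance.
D₂ = D₁ × (Css,target / Css,current) × (τ₂/τ₁) = 166 × (31.2/19.2) × (4/24) = 44.96 mg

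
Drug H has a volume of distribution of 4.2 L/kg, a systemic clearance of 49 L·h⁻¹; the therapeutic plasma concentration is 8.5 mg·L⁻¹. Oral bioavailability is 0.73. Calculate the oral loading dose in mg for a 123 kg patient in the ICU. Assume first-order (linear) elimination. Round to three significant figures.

Total Vd = 4.2 × 123 = 516.6 L
LD = Vd × C / F = 516.6 × 8.500 / 0.73 = 6015 mg

6020 mg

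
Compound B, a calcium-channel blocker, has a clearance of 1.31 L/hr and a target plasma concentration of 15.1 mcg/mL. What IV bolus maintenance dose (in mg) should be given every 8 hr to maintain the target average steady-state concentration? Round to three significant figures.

158 mg

D = CL × Css × τ = 1.310 × 15.1 × 8 = 158.2 mg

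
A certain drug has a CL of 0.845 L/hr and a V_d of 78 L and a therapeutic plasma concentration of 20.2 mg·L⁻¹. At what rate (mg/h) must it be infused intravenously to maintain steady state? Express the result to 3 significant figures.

17.1 mg/h

Infusion rate = CL · Css = 0.8450 L/h × 20.2 mg/L = 17.07 mg/h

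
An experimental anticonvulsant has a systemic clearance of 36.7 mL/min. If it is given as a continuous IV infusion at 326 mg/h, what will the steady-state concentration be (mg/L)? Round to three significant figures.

148 mg/L

CL = 36.7 mL/min × 60/1000 = 2.202 L/h
Css = rate / CL = 326 / 2.202 = 148.0 mg/L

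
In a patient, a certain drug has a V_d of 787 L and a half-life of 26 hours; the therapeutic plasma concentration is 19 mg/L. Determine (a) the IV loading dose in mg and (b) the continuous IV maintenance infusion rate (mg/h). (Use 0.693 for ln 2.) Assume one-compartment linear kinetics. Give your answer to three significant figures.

LD = Vd × C = 787.0 × 19 = 14950 mg
CL = 0.693 × Vd / t½ = 0.693 × 787.0 / 26 = 20.98 L/h
Infusion rate = CL × Css = 20.98 × 19 = 398.6 mg/h

(a) 15000 mg; (b) 399 mg/h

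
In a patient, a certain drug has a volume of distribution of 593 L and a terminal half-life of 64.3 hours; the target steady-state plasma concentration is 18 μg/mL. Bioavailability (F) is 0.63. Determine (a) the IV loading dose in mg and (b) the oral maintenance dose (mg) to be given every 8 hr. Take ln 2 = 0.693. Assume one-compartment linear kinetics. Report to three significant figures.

(a) 10700 mg; (b) 1460 mg

LD = Vd × C = 593.0 × 18 = 10670 mg
CL = 0.693 × Vd / t½ = 0.693 × 593.0 / 64.3 = 6.391 L/h
D = CL × Css × τ / F = 6.391 × 18 × 8 / 0.63 = 1461 mg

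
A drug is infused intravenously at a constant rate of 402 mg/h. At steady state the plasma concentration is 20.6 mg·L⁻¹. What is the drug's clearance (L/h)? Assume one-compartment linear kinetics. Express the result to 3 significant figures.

At steady state, infusion rate = CL × Css, so CL = rate / Css.
CL = 402 / 20.6 = 19.51 L/h

19.5 L/h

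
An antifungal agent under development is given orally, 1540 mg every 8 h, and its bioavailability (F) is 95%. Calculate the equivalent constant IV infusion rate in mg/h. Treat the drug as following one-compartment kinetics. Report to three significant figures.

Equivalent systemic input: infusion rate = F·D/τ.
Rate = 0.95 × 1540 / 8 = 182.9 mg/h

183 mg/h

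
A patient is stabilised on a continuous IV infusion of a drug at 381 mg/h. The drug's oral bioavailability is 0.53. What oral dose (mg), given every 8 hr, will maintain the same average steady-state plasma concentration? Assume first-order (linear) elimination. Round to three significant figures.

5750 mg

To maintain the same Css, the systemic dosing rate must be unchanged: F·D/τ = infusion rate.
D = rate × τ / F = 381 × 8 / 0.53 = 5751 mg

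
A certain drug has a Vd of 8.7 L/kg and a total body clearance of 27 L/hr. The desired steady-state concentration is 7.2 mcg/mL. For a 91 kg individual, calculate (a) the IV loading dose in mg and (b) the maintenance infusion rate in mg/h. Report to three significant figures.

(a) 5700 mg; (b) 194 mg/h

Total Vd = 8.7 × 91 = 791.7 L
Loading dose = Vd × C = 791.7 × 7.2 = 5700 mg
Maintenance: replace elimination → rate = CL × Css = 27.00 × 7.2 = 194.4 mg/h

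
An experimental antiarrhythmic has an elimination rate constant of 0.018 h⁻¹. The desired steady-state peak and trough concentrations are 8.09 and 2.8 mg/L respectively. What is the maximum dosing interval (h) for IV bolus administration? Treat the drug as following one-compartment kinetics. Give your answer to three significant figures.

58.9 h

Between IV bolus doses, concentration decays as C = C₀·e^(−kτ), so C_peak/C_trough = e^(kτ).
τ_max = ln(C_peak/C_trough) / k = ln(8.09/2.8) / 0.01800 = 1.061 / 0.01800 = 58.94 h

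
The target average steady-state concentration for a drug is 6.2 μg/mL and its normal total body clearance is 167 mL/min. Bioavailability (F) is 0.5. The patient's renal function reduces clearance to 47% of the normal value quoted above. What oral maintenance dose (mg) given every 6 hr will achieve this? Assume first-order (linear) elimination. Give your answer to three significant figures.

350 mg

Convert clearance: 167 mL/min × 60 min/h ÷ 1000 mL/L = 10.02 L/h
Patient clearance = 0.47 × 10.02 = 4.709 L/h
D = CL × Css × τ / F = 4.709 × 6.2 × 6 / 0.5 = 350.3 mg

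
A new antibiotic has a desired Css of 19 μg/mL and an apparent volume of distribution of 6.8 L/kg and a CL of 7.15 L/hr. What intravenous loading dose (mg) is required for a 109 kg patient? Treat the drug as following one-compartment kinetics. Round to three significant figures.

Vd = 6.8 L/kg × 109 kg = 741.2 L
LD = Vd × C = 741.2 × 19.00 = 14080 mg

14100 mg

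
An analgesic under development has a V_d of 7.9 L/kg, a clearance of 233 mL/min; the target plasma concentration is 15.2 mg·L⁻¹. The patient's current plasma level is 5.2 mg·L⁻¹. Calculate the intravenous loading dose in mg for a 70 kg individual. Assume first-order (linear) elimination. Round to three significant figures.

Total Vd = 7.9 × 70 = 553.0 L
Concentration deficit ΔC = 15.2 − 5.2 = 10.00 mg/L
LD = Vd × ΔC = 553.0 × 10.00 = 5530 mg

5530 mg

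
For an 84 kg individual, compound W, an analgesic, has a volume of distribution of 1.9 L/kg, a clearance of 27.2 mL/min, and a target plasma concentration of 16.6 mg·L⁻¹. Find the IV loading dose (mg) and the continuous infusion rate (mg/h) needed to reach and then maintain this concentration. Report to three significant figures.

Vd(total) = 84 kg × 1.9 L/kg = 159.6 L
LD = Vd · C_target = 159.6 × 16.6 = 2649 mg
CL = 27.2 mL/min = 27.2 × 0.06 = 1.632 L/h
Infusion rate = 1.632 L/h × 16.6 mg/L = 27.09 mg/h

(a) 2650 mg; (b) 27.1 mg/h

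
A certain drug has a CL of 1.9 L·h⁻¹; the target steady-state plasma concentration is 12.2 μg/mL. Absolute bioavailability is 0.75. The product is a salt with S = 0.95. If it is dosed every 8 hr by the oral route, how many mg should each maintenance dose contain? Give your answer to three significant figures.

260 mg

D = CL × Css × τ / F / S = 1.900 × 12.2 × 8 / 0.75 / 0.95 = 260.3 mg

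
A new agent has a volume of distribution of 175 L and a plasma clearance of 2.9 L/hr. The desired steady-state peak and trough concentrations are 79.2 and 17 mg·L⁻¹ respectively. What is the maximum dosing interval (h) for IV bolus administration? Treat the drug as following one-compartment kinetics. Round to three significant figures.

92.9 h

k = CL / Vd = 2.900 / 175.0 = 0.01657 h⁻¹
Between IV bolus doses, concentration decays as C = C₀·e^(−kτ), so C_peak/C_trough = e^(kτ).
τ_max = ln(C_peak/C_trough) / k = ln(79.2/17) / 0.01657 = 1.539 / 0.01657 = 92.88 h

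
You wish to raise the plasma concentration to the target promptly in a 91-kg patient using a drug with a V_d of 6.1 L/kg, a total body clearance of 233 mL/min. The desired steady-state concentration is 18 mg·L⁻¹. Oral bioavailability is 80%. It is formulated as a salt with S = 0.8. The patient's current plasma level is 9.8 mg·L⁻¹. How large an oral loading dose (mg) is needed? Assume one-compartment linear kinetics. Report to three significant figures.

Total Vd = 6.1 × 91 = 555.1 L
Concentration deficit ΔC = 18 − 9.8 = 8.200 mg/L
LD = Vd × ΔC / F / S = 555.1 × 8.200 / 0.8 / 0.8 = 7112 mg

7110 mg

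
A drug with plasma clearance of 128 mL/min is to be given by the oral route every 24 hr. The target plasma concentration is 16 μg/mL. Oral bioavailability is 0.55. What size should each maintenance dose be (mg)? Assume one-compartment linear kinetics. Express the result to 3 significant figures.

CL = 128 mL/min × 60/1000 = 7.680 L/h
At steady state, dose per interval replaces the amount cleared in that interval: F·D/τ = CL·Css.
D = CL × Css × τ / F = 7.680 × 16 × 24 / 0.55 = 5362 mg

5360 mg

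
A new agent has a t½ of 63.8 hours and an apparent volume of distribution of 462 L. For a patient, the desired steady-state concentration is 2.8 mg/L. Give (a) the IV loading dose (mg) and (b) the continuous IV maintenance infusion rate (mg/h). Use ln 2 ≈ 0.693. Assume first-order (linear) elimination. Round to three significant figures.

LD = Vd × C = 462.0 × 2.8 = 1294 mg
CL = 0.693 × Vd / t½ = 0.693 × 462.0 / 63.8 = 5.018 L/h
Infusion rate = CL × Css = 5.018 × 2.8 = 14.05 mg/h

(a) 1290 mg; (b) 14.1 mg/h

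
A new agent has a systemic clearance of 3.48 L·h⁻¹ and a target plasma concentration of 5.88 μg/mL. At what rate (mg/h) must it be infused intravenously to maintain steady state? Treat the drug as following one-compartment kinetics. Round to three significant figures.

R₀ = 3.480 × 5.88 = 20.46 mg/h

20.5 mg/h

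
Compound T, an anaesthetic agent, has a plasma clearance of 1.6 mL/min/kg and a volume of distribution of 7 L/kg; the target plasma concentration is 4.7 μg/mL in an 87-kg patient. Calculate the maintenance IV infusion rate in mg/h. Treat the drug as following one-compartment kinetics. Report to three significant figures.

CL = 1.6 mL/min/kg × 87 kg = 139.2 mL/min = 139.2 × 60/1000 = 8.352 L/h
R₀ = 8.352 × 4.7 = 39.25 mg/h

39.3 mg/h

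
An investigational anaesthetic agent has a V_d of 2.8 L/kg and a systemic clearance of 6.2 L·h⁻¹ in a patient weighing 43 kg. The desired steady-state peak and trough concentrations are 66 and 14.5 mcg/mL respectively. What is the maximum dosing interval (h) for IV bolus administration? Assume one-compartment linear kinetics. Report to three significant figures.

Vd(total) = 43 kg × 2.8 L/kg = 120.4 L
k = CL / Vd = 6.200 / 120.4 = 0.05150 h⁻¹
Between IV bolus doses, concentration decays as C = C₀·e^(−kτ), so C_peak/C_trough = e^(kτ).
τ_max = ln(C_peak/C_trough) / k = ln(66/14.5) / 0.05150 = 1.516 / 0.05150 = 29.44 h

29.4 h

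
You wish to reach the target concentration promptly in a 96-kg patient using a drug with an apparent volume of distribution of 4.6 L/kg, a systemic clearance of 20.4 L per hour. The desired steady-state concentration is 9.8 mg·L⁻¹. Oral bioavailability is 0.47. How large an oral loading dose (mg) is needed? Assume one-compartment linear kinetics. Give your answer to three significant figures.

Total Vd = 4.6 × 96 = 441.6 L
LD is governed by Vd — clearance does not enter the loading-dose calculation.
LD = Vd × C / F = 441.6 × 9.800 / 0.47 = 9208 mg

9210 mg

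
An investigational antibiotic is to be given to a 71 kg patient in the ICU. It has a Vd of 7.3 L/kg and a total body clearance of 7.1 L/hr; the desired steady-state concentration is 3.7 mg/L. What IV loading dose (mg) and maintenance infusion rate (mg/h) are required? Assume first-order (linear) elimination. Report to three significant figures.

(a) 1920 mg; (b) 26.3 mg/h

Vd = 7.3 L/kg × 71 kg = 518.3 L
Loading dose = Vd × C = 518.3 × 3.7 = 1918 mg
Infusion rate = 7.100 L/h × 3.7 mg/L = 26.27 mg/h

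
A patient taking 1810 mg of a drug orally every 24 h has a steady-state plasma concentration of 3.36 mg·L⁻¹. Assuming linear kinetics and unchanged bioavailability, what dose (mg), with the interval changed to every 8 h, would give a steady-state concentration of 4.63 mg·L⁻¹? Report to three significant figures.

For first-order elimination, Css ∝ F·D/(CL·τ); F and CL are unchanged, so Css ∝ D/τ.
D₂ = D₁ × (Css,target / Css,current) × (τ₂/τ₁) = 1810 × (4.63/3.36) × (8/24) = 831.4 mg

831 mg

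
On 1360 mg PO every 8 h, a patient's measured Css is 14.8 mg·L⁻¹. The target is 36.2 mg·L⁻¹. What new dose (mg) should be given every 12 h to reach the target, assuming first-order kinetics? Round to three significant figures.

4990 mg

With linear kinetics, Css is proportional to dose rate (D/τ) at fixed clearance.
D₂ = D₁ × (Css,target / Css,current) × (τ₂/τ₁) = 1360 × (36.2/14.8) × (12/8) = 4990 mg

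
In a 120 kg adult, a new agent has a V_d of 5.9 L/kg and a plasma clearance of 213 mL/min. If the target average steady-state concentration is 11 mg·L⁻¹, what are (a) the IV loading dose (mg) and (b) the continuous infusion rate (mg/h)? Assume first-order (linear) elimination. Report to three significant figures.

(a) 7790 mg; (b) 141 mg/h

Vd(total) = 120 kg × 5.9 L/kg = 708.0 L
Loading: fill Vd to C_target → 708.0 L × 11 mg/L = 7788 mg
CL = 213 mL/min × 60/1000 = 12.78 L/h
Maintenance infusion rate = CL × Css = 12.78 × 11 = 140.6 mg/h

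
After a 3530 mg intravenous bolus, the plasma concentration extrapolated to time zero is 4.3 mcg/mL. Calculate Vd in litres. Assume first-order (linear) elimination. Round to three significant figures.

821 L

Immediately after an IV bolus, C₀ = Dose / Vd, so Vd = Dose / C₀.
Vd = 3530 / 4.3 = 820.9 L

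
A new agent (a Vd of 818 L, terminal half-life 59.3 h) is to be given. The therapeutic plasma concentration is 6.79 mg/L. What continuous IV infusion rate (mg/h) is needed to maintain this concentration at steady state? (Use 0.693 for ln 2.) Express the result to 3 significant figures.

64.9 mg/h

CL = 0.693 × Vd / t½ = 0.693 × 818.0 / 59.3 = 9.559 L/h
Infusion rate = CL × Css = 9.559 × 6.79 = 64.91 mg/h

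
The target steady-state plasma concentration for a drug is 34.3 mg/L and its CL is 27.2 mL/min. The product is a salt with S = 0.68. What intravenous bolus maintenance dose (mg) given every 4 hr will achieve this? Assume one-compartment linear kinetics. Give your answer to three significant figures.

329 mg

CL = 27.2 mL/min × 60/1000 = 1.632 L/h
D = CL × Css × τ / S = 1.632 × 34.3 × 4 / 0.68 = 329.3 mg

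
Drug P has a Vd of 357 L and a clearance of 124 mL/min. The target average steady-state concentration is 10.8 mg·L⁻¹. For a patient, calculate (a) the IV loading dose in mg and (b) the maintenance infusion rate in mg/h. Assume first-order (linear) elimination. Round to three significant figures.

(a) 3860 mg; (b) 80.4 mg/h

Loading dose = Vd × C = 357.0 × 10.8 = 3856 mg
Convert clearance: 124 mL/min × 60 min/h ÷ 1000 mL/L = 7.440 L/h
Infusion rate = 7.440 L/h × 10.8 mg/L = 80.35 mg/h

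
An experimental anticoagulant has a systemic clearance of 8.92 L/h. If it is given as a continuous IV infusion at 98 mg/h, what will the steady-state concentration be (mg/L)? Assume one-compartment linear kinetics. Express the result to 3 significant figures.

Css = rate / CL = 98 / 8.920 = 10.99 mg/L

11.0 mg/L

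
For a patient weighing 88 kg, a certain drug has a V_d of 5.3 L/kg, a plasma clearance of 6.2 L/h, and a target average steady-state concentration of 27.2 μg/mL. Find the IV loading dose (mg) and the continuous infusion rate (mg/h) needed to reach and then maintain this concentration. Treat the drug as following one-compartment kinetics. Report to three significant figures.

(a) 12700 mg; (b) 169 mg/h

Vd = 5.3 L/kg × 88 kg = 466.4 L
Loading: fill Vd to C_target → 466.4 L × 27.2 mg/L = 12690 mg
Maintenance: replace elimination → rate = CL × Css = 6.200 × 27.2 = 168.6 mg/h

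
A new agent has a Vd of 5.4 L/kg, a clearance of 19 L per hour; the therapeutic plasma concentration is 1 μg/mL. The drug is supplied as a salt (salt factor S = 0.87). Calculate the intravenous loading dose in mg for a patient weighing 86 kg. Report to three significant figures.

Total Vd = 5.4 × 86 = 464.4 L
LD = Vd × C / S = 464.4 × 1.000 / 0.87 = 533.8 mg

534 mg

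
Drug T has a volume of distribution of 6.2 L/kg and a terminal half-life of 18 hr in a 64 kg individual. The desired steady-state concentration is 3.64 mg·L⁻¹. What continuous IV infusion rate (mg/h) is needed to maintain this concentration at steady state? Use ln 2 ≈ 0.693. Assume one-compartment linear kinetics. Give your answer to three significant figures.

55.6 mg/h

Vd = 6.2 L/kg × 64 kg = 396.8 L
CL = 0.693 × Vd / t½ = 0.693 × 396.8 / 18 = 15.28 L/h
Infusion rate = CL × Css = 15.28 × 3.64 = 55.62 mg/h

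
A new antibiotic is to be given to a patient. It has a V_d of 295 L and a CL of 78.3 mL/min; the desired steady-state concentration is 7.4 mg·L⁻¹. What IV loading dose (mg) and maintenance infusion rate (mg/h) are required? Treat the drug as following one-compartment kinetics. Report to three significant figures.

(a) 2180 mg; (b) 34.8 mg/h

LD = Vd · C_target = 295.0 × 7.4 = 2183 mg
CL = 78.3 mL/min = 78.3 × 0.06 = 4.698 L/h
Maintenance infusion rate = CL × Css = 4.698 × 7.4 = 34.77 mg/h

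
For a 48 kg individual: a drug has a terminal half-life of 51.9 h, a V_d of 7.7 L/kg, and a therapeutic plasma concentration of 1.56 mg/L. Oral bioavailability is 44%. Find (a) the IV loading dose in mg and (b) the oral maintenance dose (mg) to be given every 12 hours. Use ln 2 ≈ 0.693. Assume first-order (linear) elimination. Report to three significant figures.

(a) 577 mg; (b) 210 mg

Total Vd = 7.7 × 48 = 369.6 L
LD = Vd × C = 369.6 × 1.56 = 576.6 mg
CL = 0.693 × Vd / t½ = 0.693 × 369.6 / 51.9 = 4.935 L/h
D = CL × Css × τ / F = 4.935 × 1.56 × 12 / 0.44 = 210.0 mg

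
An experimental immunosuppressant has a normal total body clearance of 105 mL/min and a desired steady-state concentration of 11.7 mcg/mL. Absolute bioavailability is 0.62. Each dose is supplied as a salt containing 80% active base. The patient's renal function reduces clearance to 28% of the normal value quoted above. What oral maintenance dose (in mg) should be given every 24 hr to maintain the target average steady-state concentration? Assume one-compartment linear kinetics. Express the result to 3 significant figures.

999 mg

CL = 105 mL/min × 60/1000 = 6.300 L/h
Patient clearance = 0.28 × 6.300 = 1.764 L/h
D = CL × Css × τ / F / S = 1.764 × 11.7 × 24 / 0.62 / 0.8 = 998.7 mg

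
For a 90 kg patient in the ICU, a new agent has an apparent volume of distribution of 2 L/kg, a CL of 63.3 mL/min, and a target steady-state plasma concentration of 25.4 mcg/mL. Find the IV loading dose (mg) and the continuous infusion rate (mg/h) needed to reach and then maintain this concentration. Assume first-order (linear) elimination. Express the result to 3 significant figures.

(a) 4570 mg; (b) 96.5 mg/h

Vd = 2 L/kg × 90 kg = 180.0 L
Loading: fill Vd to C_target → 180.0 L × 25.4 mg/L = 4572 mg
CL = 63.3 mL/min × 60/1000 = 3.798 L/h
Infusion rate = 3.798 L/h × 25.4 mg/L = 96.47 mg/h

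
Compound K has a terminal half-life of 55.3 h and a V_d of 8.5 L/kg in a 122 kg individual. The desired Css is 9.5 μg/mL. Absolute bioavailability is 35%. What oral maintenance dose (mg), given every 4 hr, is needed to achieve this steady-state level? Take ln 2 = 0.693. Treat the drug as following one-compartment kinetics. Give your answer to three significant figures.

Vd = 8.5 L/kg × 122 kg = 1037 L
k = 0.693/55.3 = 0.01253 h⁻¹, so CL = k·Vd = 0.01253 × 1037 = 12.99 L/h
D = CL × Css × τ / F = 12.99 × 9.5 × 4 / 0.35 = 1410 mg

1410 mg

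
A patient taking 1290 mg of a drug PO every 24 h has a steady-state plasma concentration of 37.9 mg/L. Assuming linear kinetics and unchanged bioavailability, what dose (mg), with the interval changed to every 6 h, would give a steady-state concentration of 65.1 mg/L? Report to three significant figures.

554 mg

With linear kinetics, Css is proportional to dose rate (D/τ) at fixed clearance.
D₂ = D₁ × (Css,target / Css,current) × (τ₂/τ₁) = 1290 × (65.1/37.9) × (6/24) = 554.0 mg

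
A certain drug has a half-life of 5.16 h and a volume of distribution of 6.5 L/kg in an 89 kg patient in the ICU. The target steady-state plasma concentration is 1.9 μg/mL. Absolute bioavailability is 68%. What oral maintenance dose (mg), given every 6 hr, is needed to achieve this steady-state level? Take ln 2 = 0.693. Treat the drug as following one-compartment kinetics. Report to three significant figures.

Vd(total) = 89 kg × 6.5 L/kg = 578.5 L
k = 0.693/5.16 = 0.1343 h⁻¹, so CL = k·Vd = 0.1343 × 578.5 = 77.69 L/h
D = CL × Css × τ / F = 77.69 × 1.9 × 6 / 0.68 = 1302 mg

1300 mg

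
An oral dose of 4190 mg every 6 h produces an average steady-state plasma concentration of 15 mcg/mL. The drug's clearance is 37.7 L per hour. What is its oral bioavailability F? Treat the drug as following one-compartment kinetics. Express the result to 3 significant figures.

F·D/τ = CL·Css at steady state → F = CL·Css·τ / D.
F = 37.7 × 15 × 6 / 4190 = 0.810

0.810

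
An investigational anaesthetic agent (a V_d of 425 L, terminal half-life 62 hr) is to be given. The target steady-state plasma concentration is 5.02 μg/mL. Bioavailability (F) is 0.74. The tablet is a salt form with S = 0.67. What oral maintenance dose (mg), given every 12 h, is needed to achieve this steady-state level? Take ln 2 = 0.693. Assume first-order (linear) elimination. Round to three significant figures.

k = 0.693/62 = 0.01118 h⁻¹, so CL = k·Vd = 0.01118 × 425.0 = 4.752 L/h
D = CL × Css × τ / F / S = 4.752 × 5.02 × 12 / 0.74 / 0.67 = 577.4 mg

577 mg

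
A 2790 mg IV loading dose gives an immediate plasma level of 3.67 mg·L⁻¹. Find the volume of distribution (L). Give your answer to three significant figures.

760 L

Immediately after an IV bolus, C₀ = Dose / Vd, so Vd = Dose / C₀.
Vd = 2790 / 3.67 = 760.2 L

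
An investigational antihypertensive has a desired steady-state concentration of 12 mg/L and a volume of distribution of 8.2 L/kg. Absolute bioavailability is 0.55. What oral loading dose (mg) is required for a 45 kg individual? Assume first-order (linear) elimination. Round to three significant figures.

Vd(total) = 45 kg × 8.2 L/kg = 369.0 L
LD = Vd × C / F = 369.0 × 12.00 / 0.55 = 8051 mg

8050 mg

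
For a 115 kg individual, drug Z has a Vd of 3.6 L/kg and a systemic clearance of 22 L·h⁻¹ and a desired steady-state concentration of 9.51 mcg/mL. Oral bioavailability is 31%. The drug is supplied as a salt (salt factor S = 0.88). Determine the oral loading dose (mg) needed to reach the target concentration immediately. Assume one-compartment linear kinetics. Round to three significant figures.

Total Vd = 3.6 × 115 = 414.0 L
LD = Vd × C / F / S = 414.0 × 9.510 / 0.31 / 0.88 = 14430 mg

14400 mg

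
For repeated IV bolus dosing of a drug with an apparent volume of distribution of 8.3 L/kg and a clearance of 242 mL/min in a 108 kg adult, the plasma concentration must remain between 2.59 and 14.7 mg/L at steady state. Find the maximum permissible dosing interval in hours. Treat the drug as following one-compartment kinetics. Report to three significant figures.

107 h

Vd(total) = 108 kg × 8.3 L/kg = 896.4 L
CL = 242 mL/min × 60/1000 = 14.52 L/h
k = CL / Vd = 14.52 / 896.4 = 0.01620 h⁻¹
Between IV bolus doses, concentration decays as C = C₀·e^(−kτ), so C_peak/C_trough = e^(kτ).
τ_max = ln(C_peak/C_trough) / k = ln(14.7/2.59) / 0.01620 = 1.736 / 0.01620 = 107.2 h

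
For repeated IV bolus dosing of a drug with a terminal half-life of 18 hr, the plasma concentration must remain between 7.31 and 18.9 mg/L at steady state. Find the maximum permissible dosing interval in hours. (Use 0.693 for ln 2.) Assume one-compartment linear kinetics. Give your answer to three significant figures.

k = 0.693 / t½ = 0.693 / 18 = 0.03850 h⁻¹
Between IV bolus doses, concentration decays as C = C₀·e^(−kτ), so C_peak/C_trough = e^(kτ).
τ_max = ln(C_peak/C_trough) / k = ln(18.9/7.31) / 0.03850 = 0.9499 / 0.03850 = 24.67 h

24.7 h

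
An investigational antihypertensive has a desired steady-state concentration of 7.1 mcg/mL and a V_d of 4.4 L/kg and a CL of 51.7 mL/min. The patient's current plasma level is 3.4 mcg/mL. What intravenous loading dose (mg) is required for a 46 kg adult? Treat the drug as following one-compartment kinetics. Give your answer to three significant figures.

749 mg

Vd = 4.4 L/kg × 46 kg = 202.4 L
Concentration deficit ΔC = 7.1 − 3.4 = 3.700 mg/L
LD = Vd × ΔC = 202.4 × 3.700 = 748.9 mg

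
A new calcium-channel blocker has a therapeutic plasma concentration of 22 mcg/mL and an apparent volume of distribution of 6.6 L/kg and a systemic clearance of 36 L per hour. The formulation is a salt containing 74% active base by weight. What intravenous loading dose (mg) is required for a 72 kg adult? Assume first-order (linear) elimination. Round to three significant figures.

14100 mg

Total Vd = 6.6 × 72 = 475.2 L
Loading dose depends on Vd (not clearance): it fills the distribution volume.
LD = Vd × C / S = 475.2 × 22.00 / 0.74 = 14130 mg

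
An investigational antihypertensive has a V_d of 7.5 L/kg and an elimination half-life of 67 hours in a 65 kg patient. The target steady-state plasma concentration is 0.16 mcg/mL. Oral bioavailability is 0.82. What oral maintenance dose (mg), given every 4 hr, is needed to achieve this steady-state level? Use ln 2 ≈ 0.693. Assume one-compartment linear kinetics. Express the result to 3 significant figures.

Vd = 7.5 L/kg × 65 kg = 487.5 L
CL = 0.693 × Vd / t½ = 0.693 × 487.5 / 67 = 5.042 L/h
D = CL × Css × τ / F = 5.042 × 0.16 × 4 / 0.82 = 3.935 mg

3.94 mg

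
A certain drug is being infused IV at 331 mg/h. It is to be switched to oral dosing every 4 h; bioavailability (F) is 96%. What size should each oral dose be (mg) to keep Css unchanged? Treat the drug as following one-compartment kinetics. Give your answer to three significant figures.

1380 mg

To maintain the same Css, the systemic dosing rate must be unchanged: F·D/τ = infusion rate.
D = rate × τ / F = 331 × 4 / 0.96 = 1379 mg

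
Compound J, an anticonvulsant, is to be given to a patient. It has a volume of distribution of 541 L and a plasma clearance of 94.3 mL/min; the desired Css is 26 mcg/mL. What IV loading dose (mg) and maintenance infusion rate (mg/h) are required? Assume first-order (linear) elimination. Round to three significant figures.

(a) 14100 mg; (b) 147 mg/h

LD = Vd · C_target = 541.0 × 26 = 14070 mg
Convert clearance: 94.3 mL/min × 60 min/h ÷ 1000 mL/L = 5.658 L/h
Maintenance infusion rate = CL × Css = 5.658 × 26 = 147.1 mg/h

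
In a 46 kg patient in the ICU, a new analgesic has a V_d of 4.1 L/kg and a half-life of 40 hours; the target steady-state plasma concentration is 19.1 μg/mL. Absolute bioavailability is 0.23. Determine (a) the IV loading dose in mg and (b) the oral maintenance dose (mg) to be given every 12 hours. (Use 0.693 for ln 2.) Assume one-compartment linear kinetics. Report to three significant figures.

(a) 3600 mg; (b) 3260 mg

Vd(total) = 46 kg × 4.1 L/kg = 188.6 L
LD = Vd × C = 188.6 × 19.1 = 3602 mg
CL = 0.693 × Vd / t½ = 0.693 × 188.6 / 40 = 3.267 L/h
D = CL × Css × τ / F = 3.267 × 19.1 × 12 / 0.23 = 3256 mg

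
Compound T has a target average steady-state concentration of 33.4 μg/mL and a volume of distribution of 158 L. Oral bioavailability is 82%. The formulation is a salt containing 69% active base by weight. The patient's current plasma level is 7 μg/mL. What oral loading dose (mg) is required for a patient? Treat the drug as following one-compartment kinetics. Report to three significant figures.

Concentration deficit ΔC = 33.4 − 7 = 26.40 mg/L
LD = Vd × ΔC / F / S = 158.0 × 26.40 / 0.82 / 0.69 = 7372 mg

7370 mg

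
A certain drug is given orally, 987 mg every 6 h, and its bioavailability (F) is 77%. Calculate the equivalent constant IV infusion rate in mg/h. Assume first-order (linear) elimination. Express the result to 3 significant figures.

127 mg/h

Equivalent systemic input: infusion rate = F·D/τ.
Rate = 0.77 × 987 / 6 = 126.7 mg/h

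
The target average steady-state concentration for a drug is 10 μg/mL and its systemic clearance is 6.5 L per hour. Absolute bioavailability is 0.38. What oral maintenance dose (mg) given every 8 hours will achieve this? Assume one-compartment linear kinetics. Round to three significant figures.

1370 mg

D = CL × Css × τ / F = 6.500 × 10 × 8 / 0.38 = 1368 mg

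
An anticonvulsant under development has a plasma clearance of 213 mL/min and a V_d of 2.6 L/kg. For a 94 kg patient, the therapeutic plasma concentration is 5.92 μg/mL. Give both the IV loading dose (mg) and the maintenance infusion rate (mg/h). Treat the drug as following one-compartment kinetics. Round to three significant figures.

(a) 1450 mg; (b) 75.7 mg/h

Total Vd = 2.6 × 94 = 244.4 L
Loading: fill Vd to C_target → 244.4 L × 5.92 mg/L = 1447 mg
Convert clearance: 213 mL/min × 60 min/h ÷ 1000 mL/L = 12.78 L/h
Maintenance: replace elimination → rate = CL × Css = 12.78 × 5.92 = 75.66 mg/h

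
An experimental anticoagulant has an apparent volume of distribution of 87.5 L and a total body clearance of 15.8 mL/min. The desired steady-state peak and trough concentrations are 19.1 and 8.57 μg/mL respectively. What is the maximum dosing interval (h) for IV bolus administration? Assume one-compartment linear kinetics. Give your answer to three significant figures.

74.0 h

CL = 15.8 mL/min = 15.8 × 0.06 = 0.9480 L/h
k = CL / Vd = 0.9480 / 87.50 = 0.01083 h⁻¹
Between IV bolus doses, concentration decays as C = C₀·e^(−kτ), so C_peak/C_trough = e^(kτ).
τ_max = ln(C_peak/C_trough) / k = ln(19.1/8.57) / 0.01083 = 0.8014 / 0.01083 = 74.00 h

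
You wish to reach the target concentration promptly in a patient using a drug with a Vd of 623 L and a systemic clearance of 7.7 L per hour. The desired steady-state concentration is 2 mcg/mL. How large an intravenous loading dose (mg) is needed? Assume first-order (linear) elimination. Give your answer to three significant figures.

1250 mg

LD is governed by Vd — clearance does not enter the loading-dose calculation.
LD = Vd × C = 623.0 × 2.000 = 1246 mg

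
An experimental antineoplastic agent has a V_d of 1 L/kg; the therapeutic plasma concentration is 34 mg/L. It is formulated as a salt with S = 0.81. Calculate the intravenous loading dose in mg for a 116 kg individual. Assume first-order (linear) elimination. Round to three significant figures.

Vd = 1 L/kg × 116 kg = 116.0 L
LD = Vd × C / S = 116.0 × 34.00 / 0.81 = 4869 mg

4870 mg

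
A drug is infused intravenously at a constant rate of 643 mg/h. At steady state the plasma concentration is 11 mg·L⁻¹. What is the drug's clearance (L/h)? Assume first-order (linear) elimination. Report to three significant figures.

58.5 L/h

At steady state, infusion rate = CL × Css, so CL = rate / Css.
CL = 643 / 11 = 58.45 L/h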